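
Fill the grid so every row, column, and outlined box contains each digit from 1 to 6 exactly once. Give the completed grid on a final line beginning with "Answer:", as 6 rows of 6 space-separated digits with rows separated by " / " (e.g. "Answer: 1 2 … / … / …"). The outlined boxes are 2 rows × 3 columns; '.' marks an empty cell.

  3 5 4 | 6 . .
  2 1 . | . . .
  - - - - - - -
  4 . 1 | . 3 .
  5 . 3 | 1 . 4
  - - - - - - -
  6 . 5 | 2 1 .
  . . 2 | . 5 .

Step 1. [r5c6∈{3}] nothing but 3 survives at r5c6 ⇒ r5c6=3.
Step 2. [r4c5∈{2,6}] col 5 places 6 nowhere but r4c5 ⇒ r4c5=6.
Step 3. [r3c6∈{2,5}] 2 has one home in box 4: r3c6, so r3c6=2.
Step 4. [r6c4∈{4}] r6c4's peers cover all but 4. So r6c4=4.
Step 5. [r3c4∈{5}] r3c4 has the single candidate 5. So r3c4=5.
Step 6. [r6c2∈{3}] r6c2's peers cover all but 3, so r6c2=3.
Step 7. [r2c5∈{4}] r2c5 has the single candidate 4. So r2c5=4.
Step 8. [r1c6∈{1}] only 1 remains possible at r1c6. So r1c6=1.
Step 9. [r5c2∈{4}] r5c2 is down to just 4. So r5c2=4.
Step 10. [r2c4∈{3}] r2c4 has the single candidate 3 ⇒ r2c4=3.
Step 11. [r2c3∈{6}] r2c3 has the single candidate 6 ⇒ r2c3=6.
Step 12. [r6c1∈{1}] only 1 remains possible at r6c1 ⇒ r6c1=1.
Step 13. [r1c5∈{2}] nothing but 2 survives at r1c5, so r1c5=2.
Step 14. [r2c6∈{5}] r2c6 is down to just 5, so r2c6=5.
Step 15. [r4c2∈{2}] only 2 remains possible at r4c2, so r4c2=2.
Step 16. [r3c2∈{6}] only 6 remains possible at r3c2. So r3c2=6.
Step 17. [r6c6∈{6}] r6c6 has the single candidate 6 ⇒ r6c6=6.

Answer: 3 5 4 6 2 1 / 2 1 6 3 4 5 / 4 6 1 5 3 2 / 5 2 3 1 6 4 / 6 4 5 2 1 3 / 1 3 2 4 5 6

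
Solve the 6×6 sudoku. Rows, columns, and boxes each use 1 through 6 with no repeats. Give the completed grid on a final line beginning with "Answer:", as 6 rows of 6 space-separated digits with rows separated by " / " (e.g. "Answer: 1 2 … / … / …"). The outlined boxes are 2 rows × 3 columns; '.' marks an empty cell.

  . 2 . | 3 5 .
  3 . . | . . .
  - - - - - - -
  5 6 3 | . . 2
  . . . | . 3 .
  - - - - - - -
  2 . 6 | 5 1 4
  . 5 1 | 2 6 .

Step 1. [r3c4∈{1,4}] 1 has one home in row 3: r3c4. So r3c4=1.
Step 2. [r1c3∈{4}] nothing but 4 survives at r1c3 ⇒ r1c3=4.
Step 3. [r4c2∈{1,4}] across col 2, 4 lands solely at r4c2, so r4c2=4.
Step 4. [r2c2∈{1}] r2c2 has the single candidate 1 ⇒ r2c2=1.
Step 5. [r2c6∈{6}] r2c6 has the single candidate 6, so r2c6=6.
Step 6. [r2c5∈{2,4}] r2c5 is the only open cell in row 2 admitting 2 ⇒ r2c5=2.
Step 7. [r4c4∈{6}] only 6 remains possible at r4c4, so r4c4=6.
Step 8. [r3c5∈{4}] only 4 remains possible at r3c5 ⇒ r3c5=4.
Step 9. [r1c6∈{1}] r1c6 is down to just 1. So r1c6=1.
Step 10. [r5c2∈{3}] r5c2 is down to just 3. So r5c2=3.
Step 11. [r6c1∈{4}] r6c1 has the single candidate 4. So r6c1=4.
Step 12. [r2c3∈{5}] r2c3 has the single candidate 5 ⇒ r2c3=5.
Step 13. [r6c6∈{3}] r6c6 has the single candidate 3, so r6c6=3.
Step 14. [r4c1∈{1}] only 1 remains possible at r4c1. So r4c1=1.
Step 15. [r2c4∈{4}] r2c4 has the single candidate 4 ⇒ r2c4=4.
Step 16. [r1c1∈{6}] only 6 remains possible at r1c1 ⇒ r1c1=6.
Step 17. [r4c3∈{2}] only 2 remains possible at r4c3 ⇒ r4c3=2.
Step 18. [r4c6∈{5}] only 5 remains possible at r4c6. So r4c6=5.

Answer: 6 2 4 3 5 1 / 3 1 5 4 2 6 / 5 6 3 1 4 2 / 1 4 2 6 3 5 / 2 3 6 5 1 4 / 4 5 1 2 6 3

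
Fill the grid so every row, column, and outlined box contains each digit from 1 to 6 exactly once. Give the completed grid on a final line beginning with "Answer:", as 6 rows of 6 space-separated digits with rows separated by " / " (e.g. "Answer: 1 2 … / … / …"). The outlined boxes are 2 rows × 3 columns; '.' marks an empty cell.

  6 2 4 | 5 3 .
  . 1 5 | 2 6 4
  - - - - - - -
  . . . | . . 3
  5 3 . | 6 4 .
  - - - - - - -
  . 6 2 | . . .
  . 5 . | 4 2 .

Step 1. [r3c4∈{1}] r3c4 has the single candidate 1. So r3c4=1.
Step 2. [r5c5∈{1,5}] r5c5 is the only open cell in col 5 admitting 1, so r5c5=1.
Step 3. [r6c3∈{1,3}] in col 3, 3 fits only at r6c3 ⇒ r6c3=3.
Step 4. [r3c1∈{2,4}] r3c1 is the only open cell in row 3 admitting 2 ⇒ r3c1=2.
Step 5. [r6c6∈{6}] r6c6 has the single candidate 6. So r6c6=6.
Step 6. [r4c6∈{2}] nothing but 2 survives at r4c6 ⇒ r4c6=2.
Step 7. [r5c4∈{3}] r5c4 is down to just 3, so r5c4=3.
Step 8. [r3c3∈{6}] r3c3 has the single candidate 6. So r3c3=6.
Step 9. [r3c5∈{5}] nothing but 5 survives at r3c5. So r3c5=5.
Step 10. [r4c3∈{1}] nothing but 1 survives at r4c3. So r4c3=1.
Step 11. [r1c6∈{1}] r1c6 has the single candidate 1. So r1c6=1.
Step 12. [r2c1∈{3}] r2c1 has the single candidate 3 ⇒ r2c1=3.
Step 13. [r3c2∈{4}] nothing but 4 survives at r3c2 ⇒ r3c2=4.
Step 14. [r6c1∈{1}] nothing but 1 survives at r6c1 ⇒ r6c1=1.
Step 15. [r5c6∈{5}] r5c6 has the single candidate 5, so r5c6=5.
Step 16. [r5c1∈{4}] only 4 remains possible at r5c1. So r5c1=4.

Answer: 6 2 4 5 3 1 / 3 1 5 2 6 4 / 2 4 6 1 5 3 / 5 3 1 6 4 2 / 4 6 2 3 1 5 / 1 5 3 4 2 6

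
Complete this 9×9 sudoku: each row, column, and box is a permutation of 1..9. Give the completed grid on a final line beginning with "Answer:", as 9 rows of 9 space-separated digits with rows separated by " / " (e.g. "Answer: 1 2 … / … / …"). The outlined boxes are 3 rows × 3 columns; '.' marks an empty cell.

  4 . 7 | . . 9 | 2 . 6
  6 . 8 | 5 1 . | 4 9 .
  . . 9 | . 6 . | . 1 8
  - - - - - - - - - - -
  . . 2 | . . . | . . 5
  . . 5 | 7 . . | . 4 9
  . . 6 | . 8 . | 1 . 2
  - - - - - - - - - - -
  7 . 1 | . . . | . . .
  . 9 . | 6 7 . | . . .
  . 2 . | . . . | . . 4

Step 1. [r7c9∈{3}] r7c9 has the single candidate 3 ⇒ r7c9=3.
Step 2. [r1c5∈{3}] r1c5 is down to just 3 ⇒ r1c5=3.
Step 3. [r2c6∈{2,7}] row 2 places 2 nowhere but r2c6, so r2c6=2.
Step 4. [r3c7∈{3,5,7}] in box 3, 3 fits only at r3c7, so r3c7=3.
Step 5. [r7c4∈{2,4,8,9}] 2 has one home in col 4: r7c4 ⇒ r7c4=2.
Step 6. [r6c6∈{3,4,5}] in row 6, 5 fits only at r6c6, so r6c6=5.
Step 7. [r9c3∈{3}] r9c3's peers cover all but 3 ⇒ r9c3=3.
Step 8. [r7c2∈{4,5,6,8}] 6 has one home in col 2: r7c2. So r7c2=6.
Step 9. [r8c6∈{1,3,4,8}] row 8 places 3 nowhere but r8c6. So r8c6=3.
Step 10. [r1c8∈{5}] r1c8 is down to just 5. So r1c8=5.
Step 11. [r7c8∈{8}] r7c8's peers cover all but 8 ⇒ r7c8=8.
Step 12. [r8c1∈{5,8}] in row 8, 8 fits only at r8c1. So r8c1=8.
Step 13. [r3c4∈{4}] only 4 remains possible at r3c4. So r3c4=4.
Step 14. [r2c2∈{3}] only 3 remains possible at r2c2, so r2c2=3.
Step 15. [r9c1∈{5}] only 5 remains possible at r9c1 ⇒ r9c1=5.
Step 16. [r9c5∈{9}] r9c5 is down to just 9. So r9c5=9.
Step 17. [r4c5∈{4}] r4c5 is down to just 4, so r4c5=4.
Step 18. [r5c1∈{1,3}] 3 has one home in row 5: r5c1. So r5c1=3.
Step 19. [r4c1∈{1,9}] in col 1, 1 fits only at r4c1. So r4c1=1.
Step 20. [r4c6∈{6}] only 6 remains possible at r4c6. So r4c6=6.
Step 21. [r9c4∈{1,8}] across col 4, 1 lands solely at r9c4 ⇒ r9c4=1.
Step 22. [r9c8∈{6,7}] in col 8, 6 fits only at r9c8 ⇒ r9c8=6.
Step 23. [r4c4∈{3,9}] 9 has one home in row 4: r4c4. So r4c4=9.
Step 24. [r4c8∈{3,7}] 3 has one home in row 4: r4c8. So r4c8=3.
Step 25. [r6c8∈{7}] r6c8's peers cover all but 7, so r6c8=7.
Step 26. [r4c7∈{8}] r4c7 has the single candidate 8. So r4c7=8.
Step 27. [r7c7∈{5,9}] across row 7, 9 lands solely at r7c7 ⇒ r7c7=9.
Step 28. [r6c1∈{9}] r6c1 is down to just 9. So r6c1=9.
Step 29. [r5c7∈{6}] r5c7 is down to just 6 ⇒ r5c7=6.
Step 30. [r9c6∈{8}] r9c6 is down to just 8. So r9c6=8.
Step 31. [r6c4∈{3}] r6c4's peers cover all but 3 ⇒ r6c4=3.
Step 32. [r5c5∈{2}] only 2 remains possible at r5c5. So r5c5=2.
Step 33. [r3c1∈{2}] r3c1's peers cover all but 2, so r3c1=2.
Step 34. [r9c7∈{7}] r9c7 has the single candidate 7 ⇒ r9c7=7.
Step 35. [r4c2∈{7}] only 7 remains possible at r4c2. So r4c2=7.
Step 36. [r8c9∈{1}] r8c9 is down to just 1. So r8c9=1.
Step 37. [r7c6∈{4}] only 4 remains possible at r7c6 ⇒ r7c6=4.
Step 38. [r6c2∈{4}] r6c2's peers cover all but 4, so r6c2=4.
Step 39. [r2c9∈{7}] only 7 remains possible at r2c9 ⇒ r2c9=7.
Step 40. [r3c6∈{7}] r3c6 has the single candidate 7. So r3c6=7.
Step 41. [r7c5∈{5}] only 5 remains possible at r7c5. So r7c5=5.
Step 42. [r5c2∈{8}] nothing but 8 survives at r5c2. So r5c2=8.
Step 43. [r8c3∈{4}] r8c3 has the single candidate 4 ⇒ r8c3=4.
Step 44. [r5c6∈{1}] r5c6 is down to just 1. So r5c6=1.
Step 45. [r3c2∈{5}] nothing but 5 survives at r3c2. So r3c2=5.
Step 46. [r1c4∈{8}] r1c4 has the single candidate 8, so r1c4=8.
Step 47. [r1c2∈{1}] r1c2's peers cover all but 1 ⇒ r1c2=1.
Step 48. [r8c7∈{5}] r8c7 has the single candidate 5. So r8c7=5.
Step 49. [r8c8∈{2}] r8c8 has the single candidate 2. So r8c8=2.

Answer: 4 1 7 8 3 9 2 5 6 / 6 3 8 5 1 2 4 9 7 / 2 5 9 4 6 7 3 1 8 / 1 7 2 9 4 6 8 3 5 / 3 8 5 7 2 1 6 4 9 / 9 4 6 3 8 5 1 7 2 / 7 6 1 2 5 4 9 8 3 / 8 9 4 6 7 3 5 2 1 / 5 2 3 1 9 8 7 6 4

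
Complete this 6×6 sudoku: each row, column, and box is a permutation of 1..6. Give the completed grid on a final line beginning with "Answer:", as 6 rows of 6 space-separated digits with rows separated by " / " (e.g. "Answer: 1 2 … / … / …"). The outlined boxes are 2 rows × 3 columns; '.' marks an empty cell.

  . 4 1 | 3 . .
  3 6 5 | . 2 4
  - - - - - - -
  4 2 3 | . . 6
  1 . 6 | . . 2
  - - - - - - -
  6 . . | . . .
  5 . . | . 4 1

Step 1. [r5c6∈{3,5}] 3 has one home in col 6: r5c6. So r5c6=3.
Step 2. [r5c5∈{5}] r5c5's peers cover all but 5, so r5c5=5.
Step 3. [r6c3∈{2}] r6c3's peers cover all but 2, so r6c3=2.
Step 4. [r3c4∈{1,5}] 5 has one home in row 3: r3c4 ⇒ r3c4=5.
Step 5. [r2c4∈{1}] r2c4 has the single candidate 1. So r2c4=1.
Step 6. [r4c2∈{5}] only 5 remains possible at r4c2 ⇒ r4c2=5.
Step 7. [r4c4∈{4}] only 4 remains possible at r4c4 ⇒ r4c4=4.
Step 8. [r6c4∈{6}] r6c4's peers cover all but 6, so r6c4=6.
Step 9. [r1c5∈{6}] nothing but 6 survives at r1c5, so r1c5=6.
Step 10. [r5c2∈{1}] nothing but 1 survives at r5c2 ⇒ r5c2=1.
Step 11. [r1c6∈{5}] r1c6 is down to just 5. So r1c6=5.
Step 12. [r1c1∈{2}] r1c1's peers cover all but 2 ⇒ r1c1=2.
Step 13. [r5c4∈{2}] only 2 remains possible at r5c4, so r5c4=2.
Step 14. [r3c5∈{1}] only 1 remains possible at r3c5 ⇒ r3c5=1.
Step 15. [r6c2∈{3}] nothing but 3 survives at r6c2, so r6c2=3.
Step 16. [r4c5∈{3}] r4c5 is down to just 3 ⇒ r4c5=3.
Step 17. [r5c3∈{4}] r5c3's peers cover all but 4 ⇒ r5c3=4.

Answer: 2 4 1 3 6 5 / 3 6 5 1 2 4 / 4 2 3 5 1 6 / 1 5 6 4 3 2 / 6 1 4 2 5 3 / 5 3 2 6 4 1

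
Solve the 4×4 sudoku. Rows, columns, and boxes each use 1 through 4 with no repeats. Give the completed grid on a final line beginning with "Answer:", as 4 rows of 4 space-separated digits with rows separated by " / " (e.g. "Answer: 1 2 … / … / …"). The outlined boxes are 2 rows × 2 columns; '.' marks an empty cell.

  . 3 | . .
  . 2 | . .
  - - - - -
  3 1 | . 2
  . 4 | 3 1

Step 1. [r1c4∈{4}] r1c4 has the single candidate 4, so r1c4=4.
Step 2. [r1c1∈{1}] r1c1 has the single candidate 1, so r1c1=1.
Step 3. [r2c1∈{4}] r2c1's peers cover all but 4, so r2c1=4.
Step 4. [r1c3∈{2}] only 2 remains possible at r1c3 ⇒ r1c3=2.
Step 5. [r4c1∈{2}] r4c1 is down to just 2 ⇒ r4c1=2.
Step 6. [r2c3∈{1}] r2c3's peers cover all but 1, so r2c3=1.
Step 7. [r2c4∈{3}] nothing but 3 survives at r2c4, so r2c4=3.
Step 8. [r3c3∈{4}] nothing but 4 survives at r3c3, so r3c3=4.

Answer: 1 3 2 4 / 4 2 1 3 / 3 1 4 2 / 2 4 3 1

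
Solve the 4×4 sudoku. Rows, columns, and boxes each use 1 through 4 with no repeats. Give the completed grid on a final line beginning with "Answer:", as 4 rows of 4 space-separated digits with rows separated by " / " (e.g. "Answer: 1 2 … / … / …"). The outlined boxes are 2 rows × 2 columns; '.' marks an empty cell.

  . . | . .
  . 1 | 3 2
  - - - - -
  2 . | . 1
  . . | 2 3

Step 1. [r2c1∈{4}] r2c1's peers cover all but 4 ⇒ r2c1=4.
Step 2. [r3c2∈{3,4}] across row 3, 3 lands solely at r3c2. So r3c2=3.
Step 3. [r3c3∈{4}] r3c3 is down to just 4 ⇒ r3c3=4.
Step 4. [r1c1∈{3}] only 3 remains possible at r1c1 ⇒ r1c1=3.
Step 5. [r4c2∈{4}] nothing but 4 survives at r4c2. So r4c2=4.
Step 6. [r4c1∈{1}] r4c1 is down to just 1. So r4c1=1.
Step 7. [r1c4∈{4}] nothing but 4 survives at r1c4, so r1c4=4.
Step 8. [r1c3∈{1}] r1c3 has the single candidate 1 ⇒ r1c3=1.
Step 9. [r1c2∈{2}] only 2 remains possible at r1c2. So r1c2=2.

Answer: 3 2 1 4 / 4 1 3 2 / 2 3 4 1 / 1 4 2 3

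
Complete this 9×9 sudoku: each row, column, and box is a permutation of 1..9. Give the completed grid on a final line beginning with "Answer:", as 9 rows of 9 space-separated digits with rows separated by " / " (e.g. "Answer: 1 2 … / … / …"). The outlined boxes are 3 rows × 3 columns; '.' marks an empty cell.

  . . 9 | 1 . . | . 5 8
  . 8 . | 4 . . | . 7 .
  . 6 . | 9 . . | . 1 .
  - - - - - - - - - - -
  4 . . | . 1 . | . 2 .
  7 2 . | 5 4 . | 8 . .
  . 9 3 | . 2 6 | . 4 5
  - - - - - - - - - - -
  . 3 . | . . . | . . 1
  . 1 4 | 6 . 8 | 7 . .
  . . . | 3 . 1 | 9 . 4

Step 1. [r7c7∈{2,5,6}] across col 7, 5 lands solely at r7c7. So r7c7=5.
Step 2. [r5c8∈{3,6,9}] col 8 places 9 nowhere but r5c8, so r5c8=9.
Step 3. [r5c6∈{3}] only 3 remains possible at r5c6 ⇒ r5c6=3.
Step 4. [r4c9∈{3,6,7}] 7 has one home in col 9: r4c9. So r4c9=7.
Step 5. [r8c9∈{2,3}] in box 9, 2 fits only at r8c9. So r8c9=2.
Step 6. [r3c9∈{3}] r3c9 is down to just 3 ⇒ r3c9=3.
Step 7. [r7c4∈{2,7}] in col 4, 2 fits only at r7c4. So r7c4=2.
Step 8. [r5c9∈{6}] only 6 remains possible at r5c9, so r5c9=6.
Step 9. [r4c3∈{5,6,8}] row 4 places 6 nowhere but r4c3 ⇒ r4c3=6.
Step 10. [r6c1∈{1,8}] box 4 places 8 nowhere but r6c1, so r6c1=8.
Step 11. [r2c1∈{1,2,3,5}] col 1 places 1 nowhere but r2c1. So r2c1=1.
Step 12. [r2c5∈{3,5,6}] in row 2, 3 fits only at r2c5 ⇒ r2c5=3.
Step 13. [r1c5∈{6,7}] in col 5, 6 fits only at r1c5. So r1c5=6.
Step 14. [r7c6∈{4,7,9}] across row 7, 4 lands solely at r7c6, so r7c6=4.
Step 15. [r1c2∈{4,7}] r1c2 is the only open cell in col 2 admitting 4. So r1c2=4.
Step 16. [r3c3∈{2,5,7}] across box 1, 7 lands solely at r3c3, so r3c3=7.
Step 17. [r1c7∈{2}] r1c7 is down to just 2. So r1c7=2.
Step 18. [r7c3∈{8}] r7c3 has the single candidate 8. So r7c3=8.
Step 19. [r7c5∈{7,9}] across row 7, 7 lands solely at r7c5 ⇒ r7c5=7.
Step 20. [r9c5∈{5}] r9c5 has the single candidate 5. So r9c5=5.
Step 21. [r2c3∈{2,5}] across col 3, 5 lands solely at r2c3, so r2c3=5.
Step 22. [r7c1∈{6,9}] across row 7, 9 lands solely at r7c1 ⇒ r7c1=9.
Step 23. [r3c1∈{2}] only 2 remains possible at r3c1. So r3c1=2.
Step 24. [r9c8∈{6,8}] 8 has one home in row 9: r9c8. So r9c8=8.
Step 25. [r9c1∈{6}] r9c1 has the single candidate 6 ⇒ r9c1=6.
Step 26. [r4c6∈{9}] r4c6 has the single candidate 9 ⇒ r4c6=9.
Step 27. [r6c4∈{7}] nothing but 7 survives at r6c4, so r6c4=7.
Step 28. [r2c6∈{2}] nothing but 2 survives at r2c6. So r2c6=2.
Step 29. [r8c5∈{9}] only 9 remains possible at r8c5 ⇒ r8c5=9.
Step 30. [r3c5∈{8}] nothing but 8 survives at r3c5. So r3c5=8.
Step 31. [r2c7∈{6}] r2c7 is down to just 6 ⇒ r2c7=6.
Step 32. [r1c6∈{7}] r1c6 has the single candidate 7, so r1c6=7.
Step 33. [r2c9∈{9}] r2c9's peers cover all but 9. So r2c9=9.
Step 34. [r4c4∈{8}] r4c4 is down to just 8. So r4c4=8.
Step 35. [r6c7∈{1}] r6c7's peers cover all but 1, so r6c7=1.
Step 36. [r7c8∈{6}] only 6 remains possible at r7c8. So r7c8=6.
Step 37. [r8c1∈{5}] r8c1 has the single candidate 5 ⇒ r8c1=5.
Step 38. [r3c6∈{5}] r3c6 has the single candidate 5 ⇒ r3c6=5.
Step 39. [r4c2∈{5}] r4c2's peers cover all but 5 ⇒ r4c2=5.
Step 40. [r3c7∈{4}] r3c7 has the single candidate 4. So r3c7=4.
Step 41. [r5c3∈{1}] only 1 remains possible at r5c3 ⇒ r5c3=1.
Step 42. [r4c7∈{3}] r4c7 is down to just 3 ⇒ r4c7=3.
Step 43. [r8c8∈{3}] only 3 remains possible at r8c8, so r8c8=3.
Step 44. [r9c3∈{2}] r9c3 has the single candidate 2 ⇒ r9c3=2.
Step 45. [r1c1∈{3}] only 3 remains possible at r1c1 ⇒ r1c1=3.
Step 46. [r9c2∈{7}] nothing but 7 survives at r9c2. So r9c2=7.

Answer: 3 4 9 1 6 7 2 5 8 / 1 8 5 4 3 2 6 7 9 / 2 6 7 9 8 5 4 1 3 / 4 5 6 8 1 9 3 2 7 / 7 2 1 5 4 3 8 9 6 / 8 9 3 7 2 6 1 4 5 / 9 3 8 2 7 4 5 6 1 / 5 1 4 6 9 8 7 3 2 / 6 7 2 3 5 1 9 8 4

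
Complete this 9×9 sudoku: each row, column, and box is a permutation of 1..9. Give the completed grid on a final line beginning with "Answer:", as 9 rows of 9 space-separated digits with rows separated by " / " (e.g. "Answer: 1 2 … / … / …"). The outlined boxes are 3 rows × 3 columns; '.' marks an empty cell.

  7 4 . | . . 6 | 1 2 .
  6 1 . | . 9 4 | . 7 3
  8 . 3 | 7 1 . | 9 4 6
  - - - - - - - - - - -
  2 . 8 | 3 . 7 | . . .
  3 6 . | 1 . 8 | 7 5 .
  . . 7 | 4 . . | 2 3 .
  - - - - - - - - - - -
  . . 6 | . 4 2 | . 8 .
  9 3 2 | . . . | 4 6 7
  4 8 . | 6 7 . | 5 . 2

Step 1. [r3c6∈{5}] r3c6 has the single candidate 5 ⇒ r3c6=5.
Step 2. [r1c4∈{8}] r1c4 has the single candidate 8 ⇒ r1c4=8.
Step 3. [r6c6∈{9}] only 9 remains possible at r6c6 ⇒ r6c6=9.
Step 4. [r4c2∈{5,9}] in col 2, 9 fits only at r4c2, so r4c2=9.
Step 5. [r6c1∈{1,5}] 1 has one home in box 4: r6c1. So r6c1=1.
Step 6. [r7c9∈{1,9}] in row 7, 1 fits only at r7c9, so r7c9=1.
Step 7. [r4c5∈{5,6}] row 4 places 5 nowhere but r4c5, so r4c5=5.
Step 8. [r7c1∈{5}] r7c1 is down to just 5 ⇒ r7c1=5.
Step 9. [r5c3∈{4}] nothing but 4 survives at r5c3, so r5c3=4.
Step 10. [r9c6∈{1,3}] 3 has one home in row 9: r9c6 ⇒ r9c6=3.
Step 11. [r2c3∈{5}] only 5 remains possible at r2c3 ⇒ r2c3=5.
Step 12. [r6c2∈{5}] only 5 remains possible at r6c2 ⇒ r6c2=5.
Step 13. [r2c4∈{2}] r2c4's peers cover all but 2, so r2c4=2.
Step 14. [r4c8∈{1}] nothing but 1 survives at r4c8. So r4c8=1.
Step 15. [r3c2∈{2}] nothing but 2 survives at r3c2. So r3c2=2.
Step 16. [r7c2∈{7}] r7c2 is down to just 7 ⇒ r7c2=7.
Step 17. [r7c4∈{9}] nothing but 9 survives at r7c4 ⇒ r7c4=9.
Step 18. [r4c7∈{6}] r4c7 is down to just 6, so r4c7=6.
Step 19. [r1c9∈{5}] r1c9 has the single candidate 5. So r1c9=5.
Step 20. [r8c4∈{5}] nothing but 5 survives at r8c4, so r8c4=5.
Step 21. [r5c9∈{9}] only 9 remains possible at r5c9. So r5c9=9.
Step 22. [r5c5∈{2}] nothing but 2 survives at r5c5 ⇒ r5c5=2.
Step 23. [r8c5∈{8}] r8c5 is down to just 8 ⇒ r8c5=8.
Step 24. [r9c3∈{1}] r9c3 has the single candidate 1, so r9c3=1.
Step 25. [r6c5∈{6}] r6c5's peers cover all but 6 ⇒ r6c5=6.
Step 26. [r7c7∈{3}] r7c7 is down to just 3 ⇒ r7c7=3.
Step 27. [r1c3∈{9}] nothing but 9 survives at r1c3 ⇒ r1c3=9.
Step 28. [r2c7∈{8}] only 8 remains possible at r2c7, so r2c7=8.
Step 29. [r9c8∈{9}] r9c8's peers cover all but 9, so r9c8=9.
Step 30. [r4c9∈{4}] nothing but 4 survives at r4c9. So r4c9=4.
Step 31. [r8c6∈{1}] r8c6 is down to just 1. So r8c6=1.
Step 32. [r1c5∈{3}] only 3 remains possible at r1c5. So r1c5=3.
Step 33. [r6c9∈{8}] r6c9 has the single candidate 8 ⇒ r6c9=8.

Answer: 7 4 9 8 3 6 1 2 5 / 6 1 5 2 9 4 8 7 3 / 8 2 3 7 1 5 9 4 6 / 2 9 8 3 5 7 6 1 4 / 3 6 4 1 2 8 7 5 9 / 1 5 7 4 6 9 2 3 8 / 5 7 6 9 4 2 3 8 1 / 9 3 2 5 8 1 4 6 7 / 4 8 1 6 7 3 5 9 2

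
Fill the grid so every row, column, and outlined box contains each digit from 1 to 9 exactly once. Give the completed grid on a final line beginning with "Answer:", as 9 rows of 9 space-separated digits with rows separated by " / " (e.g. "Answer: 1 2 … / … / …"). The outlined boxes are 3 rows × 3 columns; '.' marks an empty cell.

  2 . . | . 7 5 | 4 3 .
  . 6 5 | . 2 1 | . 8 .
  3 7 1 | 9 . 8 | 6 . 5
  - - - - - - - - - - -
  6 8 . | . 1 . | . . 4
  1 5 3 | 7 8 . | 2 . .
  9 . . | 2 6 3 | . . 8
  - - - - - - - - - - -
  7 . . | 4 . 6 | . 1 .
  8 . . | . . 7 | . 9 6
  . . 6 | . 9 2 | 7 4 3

Step 1. [r8c7∈{5}] r8c7's peers cover all but 5 ⇒ r8c7=5.
Step 2. [r5c9∈{9}] r5c9's peers cover all but 9, so r5c9=9.
Step 3. [r8c5∈{3}] r8c5's peers cover all but 3 ⇒ r8c5=3.
Step 4. [r4c3∈{2,7}] row 4 places 2 nowhere but r4c3, so r4c3=2.
Step 5. [r8c2∈{1,2,4}] r8c2 is the only open cell in row 8 admitting 2 ⇒ r8c2=2.
Step 6. [r6c3∈{4,7}] 7 has one home in col 3: r6c3. So r6c3=7.
Step 7. [r7c3∈{9}] nothing but 9 survives at r7c3 ⇒ r7c3=9.
Step 8. [r4c4∈{5}] nothing but 5 survives at r4c4 ⇒ r4c4=5.
Step 9. [r9c2∈{1}] r9c2 is down to just 1 ⇒ r9c2=1.
Step 10. [r7c2∈{3}] r7c2 is down to just 3, so r7c2=3.
Step 11. [r5c6∈{4}] r5c6 is down to just 4, so r5c6=4.
Step 12. [r9c4∈{8}] r9c4 is down to just 8. So r9c4=8.
Step 13. [r3c8∈{2}] r3c8 is down to just 2 ⇒ r3c8=2.
Step 14. [r2c7∈{9}] nothing but 9 survives at r2c7 ⇒ r2c7=9.
Step 15. [r6c8∈{5}] r6c8 has the single candidate 5 ⇒ r6c8=5.
Step 16. [r4c6∈{9}] r4c6 is down to just 9. So r4c6=9.
Step 17. [r1c2∈{9}] nothing but 9 survives at r1c2 ⇒ r1c2=9.
Step 18. [r5c8∈{6}] only 6 remains possible at r5c8, so r5c8=6.
Step 19. [r8c3∈{4}] r8c3's peers cover all but 4 ⇒ r8c3=4.
Step 20. [r6c7∈{1}] r6c7's peers cover all but 1, so r6c7=1.
Step 21. [r9c1∈{5}] r9c1 has the single candidate 5. So r9c1=5.
Step 22. [r2c9∈{7}] r2c9 has the single candidate 7 ⇒ r2c9=7.
Step 23. [r7c7∈{8}] nothing but 8 survives at r7c7 ⇒ r7c7=8.
Step 24. [r7c9∈{2}] nothing but 2 survives at r7c9, so r7c9=2.
Step 25. [r6c2∈{4}] nothing but 4 survives at r6c2. So r6c2=4.
Step 26. [r2c4∈{3}] nothing but 3 survives at r2c4. So r2c4=3.
Step 27. [r1c9∈{1}] nothing but 1 survives at r1c9. So r1c9=1.
Step 28. [r8c4∈{1}] r8c4's peers cover all but 1 ⇒ r8c4=1.
Step 29. [r2c1∈{4}] r2c1 is down to just 4. So r2c1=4.
Step 30. [r1c3∈{8}] r1c3's peers cover all but 8, so r1c3=8.
Step 31. [r4c7∈{3}] nothing but 3 survives at r4c7, so r4c7=3.
Step 32. [r3c5∈{4}] r3c5 is down to just 4 ⇒ r3c5=4.
Step 33. [r4c8∈{7}] only 7 remains possible at r4c8 ⇒ r4c8=7.
Step 34. [r1c4∈{6}] nothing but 6 survives at r1c4 ⇒ r1c4=6.
Step 35. [r7c5∈{5}] only 5 remains possible at r7c5. So r7c5=5.

Answer: 2 9 8 6 7 5 4 3 1 / 4 6 5 3 2 1 9 8 7 / 3 7 1 9 4 8 6 2 5 / 6 8 2 5 1 9 3 7 4 / 1 5 3 7 8 4 2 6 9 / 9 4 7 2 6 3 1 5 8 / 7 3 9 4 5 6 8 1 2 / 8 2 4 1 3 7 5 9 6 / 5 1 6 8 9 2 7 4 3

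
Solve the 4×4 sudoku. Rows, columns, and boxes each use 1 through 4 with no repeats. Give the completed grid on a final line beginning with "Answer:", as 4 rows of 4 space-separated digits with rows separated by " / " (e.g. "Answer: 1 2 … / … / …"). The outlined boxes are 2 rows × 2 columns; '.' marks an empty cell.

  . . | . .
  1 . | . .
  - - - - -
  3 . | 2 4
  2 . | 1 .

Step 1. [r1c1∈{4}] only 4 remains possible at r1c1. So r1c1=4.
Step 2. [r1c3∈{3}] nothing but 3 survives at r1c3, so r1c3=3.
Step 3. [r2c4∈{2}] nothing but 2 survives at r2c4, so r2c4=2.
Step 4. [r1c4∈{1}] r1c4 is down to just 1, so r1c4=1.
Step 5. [r2c2∈{3}] r2c2 is down to just 3. So r2c2=3.
Step 6. [r4c4∈{3}] nothing but 3 survives at r4c4. So r4c4=3.
Step 7. [r4c2∈{4}] r4c2 has the single candidate 4 ⇒ r4c2=4.
Step 8. [r3c2∈{1}] r3c2 has the single candidate 1. So r3c2=1.
Step 9. [r2c3∈{4}] only 4 remains possible at r2c3, so r2c3=4.
Step 10. [r1c2∈{2}] nothing but 2 survives at r1c2. So r1c2=2.

Answer: 4 2 3 1 / 1 3 4 2 / 3 1 2 4 / 2 4 1 3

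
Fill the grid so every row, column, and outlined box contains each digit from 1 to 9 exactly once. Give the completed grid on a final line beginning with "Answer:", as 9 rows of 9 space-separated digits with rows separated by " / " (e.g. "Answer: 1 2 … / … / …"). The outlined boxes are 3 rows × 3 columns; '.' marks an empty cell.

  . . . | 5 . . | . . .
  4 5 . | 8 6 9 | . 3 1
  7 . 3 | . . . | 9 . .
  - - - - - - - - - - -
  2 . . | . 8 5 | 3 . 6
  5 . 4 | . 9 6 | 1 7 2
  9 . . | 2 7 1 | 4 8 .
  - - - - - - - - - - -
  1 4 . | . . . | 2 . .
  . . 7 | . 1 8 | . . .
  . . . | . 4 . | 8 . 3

Step 1. [r9c1∈{6}] r9c1 is down to just 6. So r9c1=6.
Step 2. [r1c6∈{2,3,4,7}] 7 has one home in box 2: r1c6, so r1c6=7.
Step 3. [r8c7∈{5,6}] col 7 places 5 nowhere but r8c7. So r8c7=5.
Step 4. [r8c2∈{2,3,9}] row 8 places 2 nowhere but r8c2 ⇒ r8c2=2.
Step 5. [r9c2∈{9}] only 9 remains possible at r9c2. So r9c2=9.
Step 6. [r1c1∈{8}] r1c1 has the single candidate 8 ⇒ r1c1=8.
Step 7. [r3c6∈{2,4}] in col 6, 4 fits only at r3c6 ⇒ r3c6=4.
Step 8. [r1c7∈{6}] r1c7 has the single candidate 6. So r1c7=6.
Step 9. [r5c4∈{3}] only 3 remains possible at r5c4. So r5c4=3.
Step 10. [r1c2∈{1}] r1c2's peers cover all but 1 ⇒ r1c2=1.
Step 11. [r7c9∈{7,9}] in col 9, 7 fits only at r7c9, so r7c9=7.
Step 12. [r8c9∈{4,9}] in col 9, 9 fits only at r8c9. So r8c9=9.
Step 13. [r3c8∈{2,5}] across col 8, 5 lands solely at r3c8, so r3c8=5.
Step 14. [r1c8∈{2,4}] across col 8, 2 lands solely at r1c8 ⇒ r1c8=2.
Step 15. [r7c5∈{3,5}] in col 5, 5 fits only at r7c5. So r7c5=5.
Step 16. [r8c4∈{6}] r8c4 has the single candidate 6, so r8c4=6.
Step 17. [r6c2∈{3,6}] 3 has one home in row 6: r6c2, so r6c2=3.
Step 18. [r3c4∈{1}] only 1 remains possible at r3c4, so r3c4=1.
Step 19. [r4c3∈{1}] r4c3 is down to just 1, so r4c3=1.
Step 20. [r8c1∈{3}] r8c1 is down to just 3 ⇒ r8c1=3.
Step 21. [r2c7∈{7}] only 7 remains possible at r2c7. So r2c7=7.
Step 22. [r1c5∈{3}] r1c5 is down to just 3 ⇒ r1c5=3.
Step 23. [r3c9∈{8}] nothing but 8 survives at r3c9. So r3c9=8.
Step 24. [r7c6∈{3}] only 3 remains possible at r7c6, so r7c6=3.
Step 25. [r5c2∈{8}] only 8 remains possible at r5c2. So r5c2=8.
Step 26. [r7c8∈{6}] r7c8 has the single candidate 6, so r7c8=6.
Step 27. [r7c3∈{8}] r7c3 is down to just 8 ⇒ r7c3=8.
Step 28. [r9c4∈{7}] r9c4's peers cover all but 7. So r9c4=7.
Step 29. [r9c3∈{5}] r9c3 is down to just 5. So r9c3=5.
Step 30. [r4c8∈{9}] only 9 remains possible at r4c8. So r4c8=9.
Step 31. [r3c2∈{6}] r3c2's peers cover all but 6, so r3c2=6.
Step 32. [r4c4∈{4}] r4c4 is down to just 4 ⇒ r4c4=4.
Step 33. [r9c6∈{2}] nothing but 2 survives at r9c6. So r9c6=2.
Step 34. [r1c3∈{9}] r1c3's peers cover all but 9. So r1c3=9.
Step 35. [r2c3∈{2}] nothing but 2 survives at r2c3. So r2c3=2.
Step 36. [r6c9∈{5}] nothing but 5 survives at r6c9, so r6c9=5.
Step 37. [r8c8∈{4}] r8c8 is down to just 4 ⇒ r8c8=4.
Step 38. [r1c9∈{4}] r1c9 has the single candidate 4, so r1c9=4.
Step 39. [r9c8∈{1}] r9c8's peers cover all but 1 ⇒ r9c8=1.
Step 40. [r6c3∈{6}] r6c3 has the single candidate 6. So r6c3=6.
Step 41. [r4c2∈{7}] nothing but 7 survives at r4c2 ⇒ r4c2=7.
Step 42. [r7c4∈{9}] nothing but 9 survives at r7c4, so r7c4=9.
Step 43. [r3c5∈{2}] r3c5 has the single candidate 2, so r3c5=2.

Answer: 8 1 9 5 3 7 6 2 4 / 4 5 2 8 6 9 7 3 1 / 7 6 3 1 2 4 9 5 8 / 2 7 1 4 8 5 3 9 6 / 5 8 4 3 9 6 1 7 2 / 9 3 6 2 7 1 4 8 5 / 1 4 8 9 5 3 2 6 7 / 3 2 7 6 1 8 5 4 9 / 6 9 5 7 4 2 8 1 3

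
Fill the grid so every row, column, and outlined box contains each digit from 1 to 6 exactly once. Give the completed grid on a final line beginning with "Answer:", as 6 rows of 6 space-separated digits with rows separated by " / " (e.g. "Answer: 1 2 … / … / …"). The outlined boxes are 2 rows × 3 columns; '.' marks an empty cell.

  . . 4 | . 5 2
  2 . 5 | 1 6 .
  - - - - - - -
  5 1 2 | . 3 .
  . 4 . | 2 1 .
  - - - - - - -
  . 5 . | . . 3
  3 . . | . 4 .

Step 1. [r5c4∈{6}] r5c4 has the single candidate 6 ⇒ r5c4=6.
Step 2. [r4c1∈{6}] r4c1 is down to just 6. So r4c1=6.
Step 3. [r5c3∈{1}] only 1 remains possible at r5c3. So r5c3=1.
Step 4. [r1c2∈{3,6}] across row 1, 6 lands solely at r1c2, so r1c2=6.
Step 5. [r3c4∈{4}] nothing but 4 survives at r3c4. So r3c4=4.
Step 6. [r6c4∈{5}] only 5 remains possible at r6c4 ⇒ r6c4=5.
Step 7. [r1c1∈{1}] r1c1's peers cover all but 1, so r1c1=1.
Step 8. [r6c6∈{1}] r6c6 is down to just 1, so r6c6=1.
Step 9. [r1c4∈{3}] r1c4's peers cover all but 3, so r1c4=3.
Step 10. [r6c3∈{6}] r6c3 is down to just 6, so r6c3=6.
Step 11. [r2c2∈{3}] r2c2's peers cover all but 3, so r2c2=3.
Step 12. [r4c6∈{5}] r4c6 is down to just 5, so r4c6=5.
Step 13. [r5c1∈{4}] nothing but 4 survives at r5c1. So r5c1=4.
Step 14. [r5c5∈{2}] only 2 remains possible at r5c5 ⇒ r5c5=2.
Step 15. [r2c6∈{4}] r2c6 is down to just 4. So r2c6=4.
Step 16. [r6c2∈{2}] r6c2 is down to just 2. So r6c2=2.
Step 17. [r3c6∈{6}] r3c6 has the single candidate 6, so r3c6=6.
Step 18. [r4c3∈{3}] nothing but 3 survives at r4c3, so r4c3=3.

Answer: 1 6 4 3 5 2 / 2 3 5 1 6 4 / 5 1 2 4 3 6 / 6 4 3 2 1 5 / 4 5 1 6 2 3 / 3 2 6 5 4 1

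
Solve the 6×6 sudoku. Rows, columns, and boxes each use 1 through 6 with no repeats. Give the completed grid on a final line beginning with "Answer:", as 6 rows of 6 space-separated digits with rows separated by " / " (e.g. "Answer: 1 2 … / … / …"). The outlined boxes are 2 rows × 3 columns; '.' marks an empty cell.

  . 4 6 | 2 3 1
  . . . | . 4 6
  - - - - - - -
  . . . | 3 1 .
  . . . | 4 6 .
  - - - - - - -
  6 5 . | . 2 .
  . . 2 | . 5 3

Step 1. [r6c2∈{1}] r6c2's peers cover all but 1. So r6c2=1.
Step 2. [r1c1∈{5}] r1c1 is down to just 5. So r1c1=5.
Step 3. [r5c3∈{3,4}] in row 5, 3 fits only at r5c3 ⇒ r5c3=3.
Step 4. [r3c3∈{4,5}] r3c3 is the only open cell in col 3 admitting 4, so r3c3=4.
Step 5. [r3c1∈{2}] nothing but 2 survives at r3c1, so r3c1=2.
Step 6. [r4c3∈{1,5}] across col 3, 5 lands solely at r4c3, so r4c3=5.
Step 7. [r4c1∈{1,3}] across row 4, 1 lands solely at r4c1. So r4c1=1.
Step 8. [r2c2∈{2,3}] in row 2, 2 fits only at r2c2, so r2c2=2.
Step 9. [r3c2∈{6}] only 6 remains possible at r3c2, so r3c2=6.
Step 10. [r4c6∈{2}] nothing but 2 survives at r4c6 ⇒ r4c6=2.
Step 11. [r4c2∈{3}] only 3 remains possible at r4c2, so r4c2=3.
Step 12. [r2c3∈{1}] nothing but 1 survives at r2c3. So r2c3=1.
Step 13. [r5c6∈{4}] r5c6 is down to just 4, so r5c6=4.
Step 14. [r5c4∈{1}] nothing but 1 survives at r5c4, so r5c4=1.
Step 15. [r6c4∈{6}] r6c4 has the single candidate 6. So r6c4=6.
Step 16. [r2c4∈{5}] r2c4's peers cover all but 5 ⇒ r2c4=5.
Step 17. [r3c6∈{5}] r3c6 is down to just 5 ⇒ r3c6=5.
Step 18. [r6c1∈{4}] nothing but 4 survives at r6c1 ⇒ r6c1=4.
Step 19. [r2c1∈{3}] r2c1 is down to just 3 ⇒ r2c1=3.

Answer: 5 4 6 2 3 1 / 3 2 1 5 4 6 / 2 6 4 3 1 5 / 1 3 5 4 6 2 / 6 5 3 1 2 4 / 4 1 2 6 5 3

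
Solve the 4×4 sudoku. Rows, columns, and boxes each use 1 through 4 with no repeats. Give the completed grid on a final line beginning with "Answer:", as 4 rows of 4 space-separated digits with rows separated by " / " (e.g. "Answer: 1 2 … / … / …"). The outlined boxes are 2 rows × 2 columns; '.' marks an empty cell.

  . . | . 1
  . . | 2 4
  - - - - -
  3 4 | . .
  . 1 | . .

Step 1. [r1c3∈{3}] only 3 remains possible at r1c3, so r1c3=3.
Step 2. [r4c1∈{2}] r4c1 is down to just 2 ⇒ r4c1=2.
Step 3. [r4c4∈{3}] nothing but 3 survives at r4c4. So r4c4=3.
Step 4. [r4c3∈{4}] nothing but 4 survives at r4c3 ⇒ r4c3=4.
Step 5. [r3c4∈{2}] r3c4 is down to just 2, so r3c4=2.
Step 6. [r2c2∈{3}] nothing but 3 survives at r2c2 ⇒ r2c2=3.
Step 7. [r2c1∈{1}] r2c1 is down to just 1, so r2c1=1.
Step 8. [r1c2∈{2}] r1c2's peers cover all but 2. So r1c2=2.
Step 9. [r1c1∈{4}] r1c1 has the single candidate 4, so r1c1=4.
Step 10. [r3c3∈{1}] only 1 remains possible at r3c3 ⇒ r3c3=1.

Answer: 4 2 3 1 / 1 3 2 4 / 3 4 1 2 / 2 1 4 3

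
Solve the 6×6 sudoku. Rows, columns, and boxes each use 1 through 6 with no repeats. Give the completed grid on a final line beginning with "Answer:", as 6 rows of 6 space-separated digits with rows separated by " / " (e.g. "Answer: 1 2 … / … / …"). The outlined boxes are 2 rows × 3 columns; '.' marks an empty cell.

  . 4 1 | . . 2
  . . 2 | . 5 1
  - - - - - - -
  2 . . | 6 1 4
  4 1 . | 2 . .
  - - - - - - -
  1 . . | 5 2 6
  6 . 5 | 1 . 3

Step 1. [r1c4∈{3}] nothing but 3 survives at r1c4, so r1c4=3.
Step 2. [r3c3∈{3}] nothing but 3 survives at r3c3. So r3c3=3.
Step 3. [r2c2∈{3,6}] row 2 places 6 nowhere but r2c2, so r2c2=6.
Step 4. [r4c5∈{3}] r4c5's peers cover all but 3, so r4c5=3.
Step 5. [r6c5∈{4}] r6c5 has the single candidate 4 ⇒ r6c5=4.
Step 6. [r4c6∈{5}] only 5 remains possible at r4c6 ⇒ r4c6=5.
Step 7. [r5c2∈{3}] only 3 remains possible at r5c2 ⇒ r5c2=3.
Step 8. [r2c4∈{4}] r2c4 has the single candidate 4, so r2c4=4.
Step 9. [r5c3∈{4}] r5c3 is down to just 4 ⇒ r5c3=4.
Step 10. [r6c2∈{2}] nothing but 2 survives at r6c2, so r6c2=2.
Step 11. [r3c2∈{5}] nothing but 5 survives at r3c2 ⇒ r3c2=5.
Step 12. [r1c1∈{5}] r1c1 is down to just 5 ⇒ r1c1=5.
Step 13. [r1c5∈{6}] r1c5's peers cover all but 6. So r1c5=6.
Step 14. [r4c3∈{6}] only 6 remains possible at r4c3. So r4c3=6.
Step 15. [r2c1∈{3}] only 3 remains possible at r2c1, so r2c1=3.

Answer: 5 4 1 3 6 2 / 3 6 2 4 5 1 / 2 5 3 6 1 4 / 4 1 6 2 3 5 / 1 3 4 5 2 6 / 6 2 5 1 4 3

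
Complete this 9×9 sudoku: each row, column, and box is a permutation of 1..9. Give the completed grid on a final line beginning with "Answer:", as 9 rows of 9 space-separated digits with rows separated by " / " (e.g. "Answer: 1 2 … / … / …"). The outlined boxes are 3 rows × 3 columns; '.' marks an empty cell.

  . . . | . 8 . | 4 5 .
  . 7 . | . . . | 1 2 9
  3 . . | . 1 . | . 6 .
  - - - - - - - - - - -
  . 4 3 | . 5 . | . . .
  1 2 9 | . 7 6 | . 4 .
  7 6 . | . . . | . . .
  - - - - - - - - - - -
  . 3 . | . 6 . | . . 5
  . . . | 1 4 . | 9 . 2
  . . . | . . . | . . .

Step 1. [r4c1∈{8}] only 8 remains possible at r4c1, so r4c1=8.
Step 2. [r2c3∈{4,5,6,8}] row 2 places 8 nowhere but r2c3. So r2c3=8.
Step 3. [r9c9∈{1,3,4,6,7,8}] across col 9, 4 lands solely at r9c9, so r9c9=4.
Step 4. [r2c5∈{3}] only 3 remains possible at r2c5. So r2c5=3.
Step 5. [r9c7∈{3,6,7,8}] in box 9, 6 fits only at r9c7 ⇒ r9c7=6.
Step 6. [r6c3∈{5}] r6c3's peers cover all but 5. So r6c3=5.
Step 7. [r1c9∈{3,7}] row 1 places 3 nowhere but r1c9 ⇒ r1c9=3.
Step 8. [r5c9∈{8}] nothing but 8 survives at r5c9, so r5c9=8.
Step 9. [r5c4∈{3}] r5c4 has the single candidate 3 ⇒ r5c4=3.
Step 10. [r3c9∈{7}] r3c9 is down to just 7 ⇒ r3c9=7.
Step 11. [r6c9∈{1}] nothing but 1 survives at r6c9, so r6c9=1.
Step 12. [r6c7∈{2,3}] r6c7 is the only open cell in col 7 admitting 3. So r6c7=3.
Step 13. [r6c8∈{9}] r6c8's peers cover all but 9 ⇒ r6c8=9.
Step 14. [r9c5∈{2,9}] in col 5, 9 fits only at r9c5. So r9c5=9.
Step 15. [r6c5∈{2}] nothing but 2 survives at r6c5 ⇒ r6c5=2.
Step 16. [r4c8∈{7}] nothing but 7 survives at r4c8, so r4c8=7.
Step 17. [r7c7∈{7,8}] in col 7, 7 fits only at r7c7. So r7c7=7.
Step 18. [r4c4∈{9}] r4c4's peers cover all but 9 ⇒ r4c4=9.
Step 19. [r7c1∈{2,4,9}] across row 7, 9 lands solely at r7c1, so r7c1=9.
Step 20. [r2c1∈{4,5,6}] across col 1, 4 lands solely at r2c1. So r2c1=4.
Step 21. [r3c3∈{2}] r3c3 has the single candidate 2. So r3c3=2.
Step 22. [r2c6∈{5}] r2c6's peers cover all but 5, so r2c6=5.
Step 23. [r9c4∈{2,5,7,8}] across col 4, 5 lands solely at r9c4. So r9c4=5.
Step 24. [r1c4∈{2,6,7}] r1c4 is the only open cell in col 4 admitting 7 ⇒ r1c4=7.
Step 25. [r7c4∈{2,8}] r7c4 is the only open cell in col 4 admitting 2 ⇒ r7c4=2.
Step 26. [r7c6∈{8}] r7c6 is down to just 8 ⇒ r7c6=8.
Step 27. [r8c1∈{5,6}] in col 1, 5 fits only at r8c1. So r8c1=5.
Step 28. [r7c8∈{1}] r7c8 has the single candidate 1. So r7c8=1.
Step 29. [r8c3∈{6,7}] in row 8, 6 fits only at r8c3, so r8c3=6.
Step 30. [r8c2∈{8}] nothing but 8 survives at r8c2. So r8c2=8.
Step 31. [r1c3∈{1}] only 1 remains possible at r1c3, so r1c3=1.
Step 32. [r1c2∈{9}] nothing but 9 survives at r1c2. So r1c2=9.
Step 33. [r8c8∈{3}] only 3 remains possible at r8c8. So r8c8=3.
Step 34. [r6c6∈{4}] r6c6 has the single candidate 4. So r6c6=4.
Step 35. [r9c6∈{3,7}] across row 9, 3 lands solely at r9c6. So r9c6=3.
Step 36. [r3c7∈{8}] r3c7 is down to just 8, so r3c7=8.
Step 37. [r5c7∈{5}] r5c7 has the single candidate 5. So r5c7=5.
Step 38. [r7c3∈{4}] r7c3's peers cover all but 4 ⇒ r7c3=4.
Step 39. [r3c2∈{5}] r3c2's peers cover all but 5, so r3c2=5.
Step 40. [r9c1∈{2}] only 2 remains possible at r9c1. So r9c1=2.
Step 41. [r2c4∈{6}] r2c4 has the single candidate 6 ⇒ r2c4=6.
Step 42. [r9c8∈{8}] r9c8 is down to just 8. So r9c8=8.
Step 43. [r3c4∈{4}] r3c4's peers cover all but 4, so r3c4=4.
Step 44. [r4c6∈{1}] nothing but 1 survives at r4c6 ⇒ r4c6=1.
Step 45. [r8c6∈{7}] nothing but 7 survives at r8c6 ⇒ r8c6=7.
Step 46. [r4c9∈{6}] only 6 remains possible at r4c9 ⇒ r4c9=6.
Step 47. [r3c6∈{9}] r3c6's peers cover all but 9, so r3c6=9.
Step 48. [r4c7∈{2}] only 2 remains possible at r4c7, so r4c7=2.
Step 49. [r1c1∈{6}] r1c1 has the single candidate 6 ⇒ r1c1=6.
Step 50. [r6c4∈{8}] r6c4's peers cover all but 8, so r6c4=8.
Step 51. [r9c3∈{7}] nothing but 7 survives at r9c3. So r9c3=7.
Step 52. [r1c6∈{2}] only 2 remains possible at r1c6. So r1c6=2.
Step 53. [r9c2∈{1}] only 1 remains possible at r9c2 ⇒ r9c2=1.

Answer: 6 9 1 7 8 2 4 5 3 / 4 7 8 6 3 5 1 2 9 / 3 5 2 4 1 9 8 6 7 / 8 4 3 9 5 1 2 7 6 / 1 2 9 3 7 6 5 4 8 / 7 6 5 8 2 4 3 9 1 / 9 3 4 2 6 8 7 1 5 / 5 8 6 1 4 7 9 3 2 / 2 1 7 5 9 3 6 8 4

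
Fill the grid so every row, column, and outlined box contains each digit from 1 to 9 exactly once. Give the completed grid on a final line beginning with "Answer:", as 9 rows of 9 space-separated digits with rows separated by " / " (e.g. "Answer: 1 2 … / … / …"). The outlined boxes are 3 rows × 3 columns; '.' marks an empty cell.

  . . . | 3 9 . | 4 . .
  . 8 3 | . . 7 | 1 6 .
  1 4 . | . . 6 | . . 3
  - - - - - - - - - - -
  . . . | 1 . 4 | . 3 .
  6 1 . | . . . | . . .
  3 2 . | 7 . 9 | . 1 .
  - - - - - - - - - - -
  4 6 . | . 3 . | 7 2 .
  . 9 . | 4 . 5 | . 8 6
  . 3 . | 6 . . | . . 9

Step 1. [r9c7∈{5}] r9c7 is down to just 5. So r9c7=5.
Step 2. [r7c3∈{1,5,8}] row 7 places 5 nowhere but r7c3. So r7c3=5.
Step 3. [r1c6∈{1,2,8}] across row 1, 1 lands solely at r1c6. So r1c6=1.
Step 4. [r1c9∈{2,5,7,8}] r1c9 is the only open cell in row 1 admitting 8, so r1c9=8.
Step 5. [r7c6∈{8}] only 8 remains possible at r7c6. So r7c6=8.
Step 6. [r9c6∈{2}] r9c6's peers cover all but 2. So r9c6=2.
Step 7. [r2c1∈{2,5,9}] r2c1 is the only open cell in row 2 admitting 9, so r2c1=9.
Step 8. [r2c5∈{2,4,5}] r2c5 is the only open cell in row 2 admitting 4. So r2c5=4.
Step 9. [r1c3∈{2,6,7}] row 1 places 6 nowhere but r1c3 ⇒ r1c3=6.
Step 10. [r1c1∈{2,5,7}] row 1 places 2 nowhere but r1c1, so r1c1=2.
Step 11. [r3c3∈{7}] r3c3 is down to just 7, so r3c3=7.
Step 12. [r4c1∈{5,7,8}] in col 1, 5 fits only at r4c1, so r4c1=5.
Step 13. [r1c8∈{5,7}] in row 1, 7 fits only at r1c8. So r1c8=7.
Step 14. [r5c9∈{2,4,5,7}] in row 5, 7 fits only at r5c9, so r5c9=7.
Step 15. [r4c9∈{2}] r4c9's peers cover all but 2. So r4c9=2.
Step 16. [r2c4∈{2,5}] 2 has one home in row 2: r2c4. So r2c4=2.
Step 17. [r6c9∈{4,5}] r6c9 is the only open cell in col 9 admitting 4, so r6c9=4.
Step 18. [r6c5∈{5,6,8}] across row 6, 5 lands solely at r6c5. So r6c5=5.
Step 19. [r5c4∈{8}] r5c4 is down to just 8, so r5c4=8.
Step 20. [r5c7∈{9}] only 9 remains possible at r5c7, so r5c7=9.
Step 21. [r6c3∈{8}] only 8 remains possible at r6c3 ⇒ r6c3=8.
Step 22. [r9c3∈{1}] r9c3 is down to just 1, so r9c3=1.
Step 23. [r8c1∈{7}] r8c1 has the single candidate 7 ⇒ r8c1=7.
Step 24. [r3c8∈{5,9}] across row 3, 9 lands solely at r3c8. So r3c8=9.
Step 25. [r6c7∈{6}] nothing but 6 survives at r6c7, so r6c7=6.
Step 26. [r4c3∈{9}] only 9 remains possible at r4c3. So r4c3=9.
Step 27. [r4c2∈{7}] r4c2's peers cover all but 7, so r4c2=7.
Step 28. [r3c7∈{2}] nothing but 2 survives at r3c7 ⇒ r3c7=2.
Step 29. [r3c4∈{5}] r3c4 has the single candidate 5. So r3c4=5.
Step 30. [r8c5∈{1}] only 1 remains possible at r8c5, so r8c5=1.
Step 31. [r4c7∈{8}] r4c7's peers cover all but 8, so r4c7=8.
Step 32. [r8c7∈{3}] r8c7's peers cover all but 3. So r8c7=3.
Step 33. [r5c8∈{5}] nothing but 5 survives at r5c8. So r5c8=5.
Step 34. [r2c9∈{5}] r2c9 has the single candidate 5, so r2c9=5.
Step 35. [r8c3∈{2}] nothing but 2 survives at r8c3 ⇒ r8c3=2.
Step 36. [r5c6∈{3}] r5c6 has the single candidate 3, so r5c6=3.
Step 37. [r9c8∈{4}] nothing but 4 survives at r9c8. So r9c8=4.
Step 38. [r5c5∈{2}] r5c5 has the single candidate 2. So r5c5=2.
Step 39. [r7c4∈{9}] r7c4's peers cover all but 9, so r7c4=9.
Step 40. [r9c5∈{7}] r9c5's peers cover all but 7. So r9c5=7.
Step 41. [r4c5∈{6}] only 6 remains possible at r4c5. So r4c5=6.
Step 42. [r9c1∈{8}] only 8 remains possible at r9c1 ⇒ r9c1=8.
Step 43. [r3c5∈{8}] only 8 remains possible at r3c5, so r3c5=8.
Step 44. [r7c9∈{1}] nothing but 1 survives at r7c9 ⇒ r7c9=1.
Step 45. [r1c2∈{5}] r1c2 has the single candidate 5, so r1c2=5.
Step 46. [r5c3∈{4}] r5c3's peers cover all but 4, so r5c3=4.

Answer: 2 5 6 3 9 1 4 7 8 / 9 8 3 2 4 7 1 6 5 / 1 4 7 5 8 6 2 9 3 / 5 7 9 1 6 4 8 3 2 / 6 1 4 8 2 3 9 5 7 / 3 2 8 7 5 9 6 1 4 / 4 6 5 9 3 8 7 2 1 / 7 9 2 4 1 5 3 8 6 / 8 3 1 6 7 2 5 4 9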